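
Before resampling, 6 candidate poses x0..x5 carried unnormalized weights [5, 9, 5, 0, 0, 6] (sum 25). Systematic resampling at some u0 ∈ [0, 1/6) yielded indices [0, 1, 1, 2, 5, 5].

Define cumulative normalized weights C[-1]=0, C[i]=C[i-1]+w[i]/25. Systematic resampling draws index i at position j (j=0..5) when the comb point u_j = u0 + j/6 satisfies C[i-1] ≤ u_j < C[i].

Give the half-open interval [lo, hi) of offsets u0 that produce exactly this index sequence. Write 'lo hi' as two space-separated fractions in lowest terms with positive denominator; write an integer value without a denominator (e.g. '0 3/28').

C = [1/5, 14/25, 19/25, 19/25, 19/25, 1]
j=0 picked index 0: u0 ∈ [0, 1/5)
j=1 picked index 1: u0 ∈ [1/30, 59/150)
j=2 picked index 1: u0 ∈ [-2/15, 17/75)
j=3 picked index 2: u0 ∈ [3/50, 13/50)
j=4 picked index 5: u0 ∈ [7/75, 1/3)
j=5 picked index 5: u0 ∈ [-11/150, 1/6)
intersection: [7/75, 1/6)

7/75 1/6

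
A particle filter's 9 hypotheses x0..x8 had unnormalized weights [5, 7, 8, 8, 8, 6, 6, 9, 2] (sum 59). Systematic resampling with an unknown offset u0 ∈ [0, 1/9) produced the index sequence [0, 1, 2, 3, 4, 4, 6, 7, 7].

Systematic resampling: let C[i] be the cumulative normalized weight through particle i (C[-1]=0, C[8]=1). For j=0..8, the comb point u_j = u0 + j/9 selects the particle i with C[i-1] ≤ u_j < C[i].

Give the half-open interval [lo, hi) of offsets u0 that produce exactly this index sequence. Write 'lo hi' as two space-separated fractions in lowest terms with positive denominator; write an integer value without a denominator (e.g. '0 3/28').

C = [5/59, 12/59, 20/59, 28/59, 36/59, 42/59, 48/59, 57/59, 1]
j=0 picked index 0: u0 ∈ [0, 5/59)
j=1 picked index 1: u0 ∈ [-14/531, 49/531)
j=2 picked index 2: u0 ∈ [-10/531, 62/531)
j=3 picked index 3: u0 ∈ [1/177, 25/177)
j=4 picked index 4: u0 ∈ [16/531, 88/531)
j=5 picked index 4: u0 ∈ [-43/531, 29/531)
j=6 picked index 6: u0 ∈ [8/177, 26/177)
j=7 picked index 7: u0 ∈ [19/531, 100/531)
j=8 picked index 7: u0 ∈ [-40/531, 41/531)
intersection: [8/177, 29/531)

8/177 29/531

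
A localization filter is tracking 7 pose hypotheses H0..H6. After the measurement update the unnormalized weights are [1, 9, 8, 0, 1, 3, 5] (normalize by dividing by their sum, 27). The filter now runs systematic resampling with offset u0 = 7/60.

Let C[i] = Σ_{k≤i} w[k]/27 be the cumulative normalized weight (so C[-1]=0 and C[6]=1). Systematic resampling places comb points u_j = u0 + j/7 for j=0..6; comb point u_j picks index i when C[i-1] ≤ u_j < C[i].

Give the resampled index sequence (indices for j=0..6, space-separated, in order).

1 1 2 2 4 6 6

C = [1/27, 10/27, 2/3, 2/3, 19/27, 22/27, 1]
j=0: u_0=7/60 ∈ [1/27, 10/27) → index 1
j=1: u_1=109/420 ∈ [1/27, 10/27) → index 1
j=2: u_2=169/420 ∈ [10/27, 2/3) → index 2
j=3: u_3=229/420 ∈ [10/27, 2/3) → index 2
j=4: u_4=289/420 ∈ [2/3, 19/27) → index 4
j=5: u_5=349/420 ∈ [22/27, 1) → index 6
j=6: u_6=409/420 ∈ [22/27, 1) → index 6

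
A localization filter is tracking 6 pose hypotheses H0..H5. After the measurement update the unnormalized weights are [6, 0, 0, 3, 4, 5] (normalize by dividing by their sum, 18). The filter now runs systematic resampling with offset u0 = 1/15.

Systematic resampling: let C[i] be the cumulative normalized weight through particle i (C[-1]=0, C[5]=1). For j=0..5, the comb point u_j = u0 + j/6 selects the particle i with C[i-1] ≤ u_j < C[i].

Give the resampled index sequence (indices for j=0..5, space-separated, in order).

C = [1/3, 1/3, 1/3, 1/2, 13/18, 1]
j=0: u_0=1/15 ∈ [0, 1/3) → index 0
j=1: u_1=7/30 ∈ [0, 1/3) → index 0
j=2: u_2=2/5 ∈ [1/3, 1/2) → index 3
j=3: u_3=17/30 ∈ [1/2, 13/18) → index 4
j=4: u_4=11/15 ∈ [13/18, 1) → index 5
j=5: u_5=9/10 ∈ [13/18, 1) → index 5

0 0 3 4 5 5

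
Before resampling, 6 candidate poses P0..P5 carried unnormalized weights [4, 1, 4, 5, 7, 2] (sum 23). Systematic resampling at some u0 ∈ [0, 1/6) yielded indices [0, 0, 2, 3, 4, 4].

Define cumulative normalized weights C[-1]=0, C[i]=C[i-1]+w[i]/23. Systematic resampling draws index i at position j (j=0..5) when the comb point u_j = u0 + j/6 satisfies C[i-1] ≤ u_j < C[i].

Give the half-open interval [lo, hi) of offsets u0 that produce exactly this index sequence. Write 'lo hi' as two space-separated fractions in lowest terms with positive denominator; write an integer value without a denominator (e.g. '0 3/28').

C = [4/23, 5/23, 9/23, 14/23, 21/23, 1]
j=0 picked index 0: u0 ∈ [0, 4/23)
j=1 picked index 0: u0 ∈ [-1/6, 1/138)
j=2 picked index 2: u0 ∈ [-8/69, 4/69)
j=3 picked index 3: u0 ∈ [-5/46, 5/46)
j=4 picked index 4: u0 ∈ [-4/69, 17/69)
j=5 picked index 4: u0 ∈ [-31/138, 11/138)
intersection: [0, 1/138)

0 1/138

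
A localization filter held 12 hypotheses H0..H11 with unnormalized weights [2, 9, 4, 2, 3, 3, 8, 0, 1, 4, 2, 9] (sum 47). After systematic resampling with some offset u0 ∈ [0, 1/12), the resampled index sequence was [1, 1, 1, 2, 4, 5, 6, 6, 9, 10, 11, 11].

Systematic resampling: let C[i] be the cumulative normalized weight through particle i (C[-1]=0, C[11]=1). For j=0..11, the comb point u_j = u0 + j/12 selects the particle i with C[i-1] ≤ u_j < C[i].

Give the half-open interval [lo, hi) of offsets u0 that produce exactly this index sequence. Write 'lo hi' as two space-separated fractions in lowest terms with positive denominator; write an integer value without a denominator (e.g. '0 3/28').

C = [2/47, 11/47, 15/47, 17/47, 20/47, 23/47, 31/47, 31/47, 32/47, 36/47, 38/47, 1]
j=0 picked index 1: u0 ∈ [2/47, 11/47)
j=1 picked index 1: u0 ∈ [-23/564, 85/564)
j=2 picked index 1: u0 ∈ [-35/282, 19/282)
j=3 picked index 2: u0 ∈ [-3/188, 13/188)
j=4 picked index 4: u0 ∈ [4/141, 13/141)
j=5 picked index 5: u0 ∈ [5/564, 41/564)
j=6 picked index 6: u0 ∈ [-1/94, 15/94)
j=7 picked index 6: u0 ∈ [-53/564, 43/564)
j=8 picked index 9: u0 ∈ [2/141, 14/141)
j=9 picked index 10: u0 ∈ [3/188, 11/188)
j=10 picked index 11: u0 ∈ [-7/282, 1/6)
j=11 picked index 11: u0 ∈ [-61/564, 1/12)
intersection: [2/47, 11/188)

2/47 11/188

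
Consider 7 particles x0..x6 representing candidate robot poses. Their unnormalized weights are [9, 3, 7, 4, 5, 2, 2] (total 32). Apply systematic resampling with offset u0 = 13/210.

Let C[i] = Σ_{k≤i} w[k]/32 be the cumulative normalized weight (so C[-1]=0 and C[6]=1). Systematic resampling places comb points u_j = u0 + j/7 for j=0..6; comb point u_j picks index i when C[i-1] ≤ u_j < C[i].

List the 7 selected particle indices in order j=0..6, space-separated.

0 0 1 2 3 4 5

C = [9/32, 3/8, 19/32, 23/32, 7/8, 15/16, 1]
j=0: u_0=13/210 ∈ [0, 9/32) → index 0
j=1: u_1=43/210 ∈ [0, 9/32) → index 0
j=2: u_2=73/210 ∈ [9/32, 3/8) → index 1
j=3: u_3=103/210 ∈ [3/8, 19/32) → index 2
j=4: u_4=19/30 ∈ [19/32, 23/32) → index 3
j=5: u_5=163/210 ∈ [23/32, 7/8) → index 4
j=6: u_6=193/210 ∈ [7/8, 15/16) → index 5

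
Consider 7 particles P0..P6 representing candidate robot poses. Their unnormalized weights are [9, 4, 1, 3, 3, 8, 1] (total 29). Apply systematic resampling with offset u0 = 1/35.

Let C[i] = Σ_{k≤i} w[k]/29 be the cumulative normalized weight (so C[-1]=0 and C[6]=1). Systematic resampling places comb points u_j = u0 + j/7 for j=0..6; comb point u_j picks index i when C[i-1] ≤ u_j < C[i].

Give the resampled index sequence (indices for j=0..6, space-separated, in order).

0 0 1 2 4 5 5

C = [9/29, 13/29, 14/29, 17/29, 20/29, 28/29, 1]
j=0: u_0=1/35 ∈ [0, 9/29) → index 0
j=1: u_1=6/35 ∈ [0, 9/29) → index 0
j=2: u_2=11/35 ∈ [9/29, 13/29) → index 1
j=3: u_3=16/35 ∈ [13/29, 14/29) → index 2
j=4: u_4=3/5 ∈ [17/29, 20/29) → index 4
j=5: u_5=26/35 ∈ [20/29, 28/29) → index 5
j=6: u_6=31/35 ∈ [20/29, 28/29) → index 5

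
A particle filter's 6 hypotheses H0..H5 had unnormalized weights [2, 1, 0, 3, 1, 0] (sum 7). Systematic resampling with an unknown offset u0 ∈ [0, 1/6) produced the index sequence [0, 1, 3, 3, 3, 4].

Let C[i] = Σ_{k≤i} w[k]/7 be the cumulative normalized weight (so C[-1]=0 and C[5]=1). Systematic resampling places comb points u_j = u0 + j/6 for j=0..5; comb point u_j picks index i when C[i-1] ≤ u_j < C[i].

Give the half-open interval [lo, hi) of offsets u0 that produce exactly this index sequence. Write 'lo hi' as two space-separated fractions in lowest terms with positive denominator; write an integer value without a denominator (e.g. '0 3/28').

C = [2/7, 3/7, 3/7, 6/7, 1, 1]
j=0 picked index 0: u0 ∈ [0, 2/7)
j=1 picked index 1: u0 ∈ [5/42, 11/42)
j=2 picked index 3: u0 ∈ [2/21, 11/21)
j=3 picked index 3: u0 ∈ [-1/14, 5/14)
j=4 picked index 3: u0 ∈ [-5/21, 4/21)
j=5 picked index 4: u0 ∈ [1/42, 1/6)
intersection: [5/42, 1/6)

5/42 1/6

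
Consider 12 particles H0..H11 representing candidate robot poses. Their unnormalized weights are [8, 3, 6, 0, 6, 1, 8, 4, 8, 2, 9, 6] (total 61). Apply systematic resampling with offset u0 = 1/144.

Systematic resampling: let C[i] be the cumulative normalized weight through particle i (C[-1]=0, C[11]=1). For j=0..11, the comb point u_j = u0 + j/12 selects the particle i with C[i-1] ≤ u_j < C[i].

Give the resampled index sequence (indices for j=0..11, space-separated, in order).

C = [8/61, 11/61, 17/61, 17/61, 23/61, 24/61, 32/61, 36/61, 44/61, 46/61, 55/61, 1]
j=0: u_0=1/144 ∈ [0, 8/61) → index 0
j=1: u_1=13/144 ∈ [0, 8/61) → index 0
j=2: u_2=25/144 ∈ [8/61, 11/61) → index 1
j=3: u_3=37/144 ∈ [11/61, 17/61) → index 2
j=4: u_4=49/144 ∈ [17/61, 23/61) → index 4
j=5: u_5=61/144 ∈ [24/61, 32/61) → index 6
j=6: u_6=73/144 ∈ [24/61, 32/61) → index 6
j=7: u_7=85/144 ∈ [36/61, 44/61) → index 8
j=8: u_8=97/144 ∈ [36/61, 44/61) → index 8
j=9: u_9=109/144 ∈ [46/61, 55/61) → index 10
j=10: u_10=121/144 ∈ [46/61, 55/61) → index 10
j=11: u_11=133/144 ∈ [55/61, 1) → index 11

0 0 1 2 4 6 6 8 8 10 10 11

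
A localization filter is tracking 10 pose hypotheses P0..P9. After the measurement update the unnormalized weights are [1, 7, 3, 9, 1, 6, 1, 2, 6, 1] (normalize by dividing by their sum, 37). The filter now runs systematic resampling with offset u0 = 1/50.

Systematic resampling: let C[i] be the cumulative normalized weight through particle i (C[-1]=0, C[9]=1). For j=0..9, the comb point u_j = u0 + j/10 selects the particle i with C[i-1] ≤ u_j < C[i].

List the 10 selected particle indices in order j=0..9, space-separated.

0 1 2 3 3 3 5 5 8 8

C = [1/37, 8/37, 11/37, 20/37, 21/37, 27/37, 28/37, 30/37, 36/37, 1]
j=0: u_0=1/50 ∈ [0, 1/37) → index 0
j=1: u_1=3/25 ∈ [1/37, 8/37) → index 1
j=2: u_2=11/50 ∈ [8/37, 11/37) → index 2
j=3: u_3=8/25 ∈ [11/37, 20/37) → index 3
j=4: u_4=21/50 ∈ [11/37, 20/37) → index 3
j=5: u_5=13/25 ∈ [11/37, 20/37) → index 3
j=6: u_6=31/50 ∈ [21/37, 27/37) → index 5
j=7: u_7=18/25 ∈ [21/37, 27/37) → index 5
j=8: u_8=41/50 ∈ [30/37, 36/37) → index 8
j=9: u_9=23/25 ∈ [30/37, 36/37) → index 8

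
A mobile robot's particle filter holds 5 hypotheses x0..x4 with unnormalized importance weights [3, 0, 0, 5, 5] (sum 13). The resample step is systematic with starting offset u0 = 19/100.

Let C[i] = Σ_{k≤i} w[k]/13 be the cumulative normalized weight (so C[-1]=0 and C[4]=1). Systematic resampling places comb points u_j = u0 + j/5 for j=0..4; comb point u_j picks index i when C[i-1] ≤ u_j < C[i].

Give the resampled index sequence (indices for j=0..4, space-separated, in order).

0 3 3 4 4

C = [3/13, 3/13, 3/13, 8/13, 1]
j=0: u_0=19/100 ∈ [0, 3/13) → index 0
j=1: u_1=39/100 ∈ [3/13, 8/13) → index 3
j=2: u_2=59/100 ∈ [3/13, 8/13) → index 3
j=3: u_3=79/100 ∈ [8/13, 1) → index 4
j=4: u_4=99/100 ∈ [8/13, 1) → index 4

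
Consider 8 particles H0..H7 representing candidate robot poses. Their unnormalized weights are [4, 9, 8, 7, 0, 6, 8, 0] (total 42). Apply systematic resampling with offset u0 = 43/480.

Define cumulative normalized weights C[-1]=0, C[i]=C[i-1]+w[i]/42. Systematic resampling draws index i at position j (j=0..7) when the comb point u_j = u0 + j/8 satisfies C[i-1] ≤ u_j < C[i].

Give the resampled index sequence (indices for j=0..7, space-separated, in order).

0 1 2 2 3 5 6 6

C = [2/21, 13/42, 1/2, 2/3, 2/3, 17/21, 1, 1]
j=0: u_0=43/480 ∈ [0, 2/21) → index 0
j=1: u_1=103/480 ∈ [2/21, 13/42) → index 1
j=2: u_2=163/480 ∈ [13/42, 1/2) → index 2
j=3: u_3=223/480 ∈ [13/42, 1/2) → index 2
j=4: u_4=283/480 ∈ [1/2, 2/3) → index 3
j=5: u_5=343/480 ∈ [2/3, 17/21) → index 5
j=6: u_6=403/480 ∈ [17/21, 1) → index 6
j=7: u_7=463/480 ∈ [17/21, 1) → index 6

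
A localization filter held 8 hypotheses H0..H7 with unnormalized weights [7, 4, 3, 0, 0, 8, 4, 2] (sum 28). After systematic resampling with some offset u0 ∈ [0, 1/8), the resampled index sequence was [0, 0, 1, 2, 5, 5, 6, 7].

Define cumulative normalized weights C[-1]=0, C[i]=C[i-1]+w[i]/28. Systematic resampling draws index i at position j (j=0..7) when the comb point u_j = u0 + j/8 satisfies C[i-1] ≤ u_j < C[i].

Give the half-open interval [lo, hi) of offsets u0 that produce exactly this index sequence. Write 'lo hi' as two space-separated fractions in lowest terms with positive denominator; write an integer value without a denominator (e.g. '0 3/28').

3/56 1/8

C = [1/4, 11/28, 1/2, 1/2, 1/2, 11/14, 13/14, 1]
j=0 picked index 0: u0 ∈ [0, 1/4)
j=1 picked index 0: u0 ∈ [-1/8, 1/8)
j=2 picked index 1: u0 ∈ [0, 1/7)
j=3 picked index 2: u0 ∈ [1/56, 1/8)
j=4 picked index 5: u0 ∈ [0, 2/7)
j=5 picked index 5: u0 ∈ [-1/8, 9/56)
j=6 picked index 6: u0 ∈ [1/28, 5/28)
j=7 picked index 7: u0 ∈ [3/56, 1/8)
intersection: [3/56, 1/8)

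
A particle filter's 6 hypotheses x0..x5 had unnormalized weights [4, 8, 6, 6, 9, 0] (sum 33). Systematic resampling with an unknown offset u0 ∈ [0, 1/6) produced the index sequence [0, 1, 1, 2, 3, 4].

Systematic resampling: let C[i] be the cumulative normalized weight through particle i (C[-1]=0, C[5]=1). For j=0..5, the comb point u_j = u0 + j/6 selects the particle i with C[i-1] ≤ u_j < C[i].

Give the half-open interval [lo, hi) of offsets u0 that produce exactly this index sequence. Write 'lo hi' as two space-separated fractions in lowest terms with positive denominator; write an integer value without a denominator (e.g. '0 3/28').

0 1/33

C = [4/33, 4/11, 6/11, 8/11, 1, 1]
j=0 picked index 0: u0 ∈ [0, 4/33)
j=1 picked index 1: u0 ∈ [-1/22, 13/66)
j=2 picked index 1: u0 ∈ [-7/33, 1/33)
j=3 picked index 2: u0 ∈ [-3/22, 1/22)
j=4 picked index 3: u0 ∈ [-4/33, 2/33)
j=5 picked index 4: u0 ∈ [-7/66, 1/6)
intersection: [0, 1/33)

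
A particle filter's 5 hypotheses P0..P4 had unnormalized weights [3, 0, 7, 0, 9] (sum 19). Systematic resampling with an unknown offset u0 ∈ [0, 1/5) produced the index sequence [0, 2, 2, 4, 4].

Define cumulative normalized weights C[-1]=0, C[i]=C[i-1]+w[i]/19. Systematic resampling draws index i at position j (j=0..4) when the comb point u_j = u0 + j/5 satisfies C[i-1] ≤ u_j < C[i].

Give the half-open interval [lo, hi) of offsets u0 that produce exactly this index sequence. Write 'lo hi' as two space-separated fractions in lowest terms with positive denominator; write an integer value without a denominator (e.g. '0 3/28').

C = [3/19, 3/19, 10/19, 10/19, 1]
j=0 picked index 0: u0 ∈ [0, 3/19)
j=1 picked index 2: u0 ∈ [-4/95, 31/95)
j=2 picked index 2: u0 ∈ [-23/95, 12/95)
j=3 picked index 4: u0 ∈ [-7/95, 2/5)
j=4 picked index 4: u0 ∈ [-26/95, 1/5)
intersection: [0, 12/95)

0 12/95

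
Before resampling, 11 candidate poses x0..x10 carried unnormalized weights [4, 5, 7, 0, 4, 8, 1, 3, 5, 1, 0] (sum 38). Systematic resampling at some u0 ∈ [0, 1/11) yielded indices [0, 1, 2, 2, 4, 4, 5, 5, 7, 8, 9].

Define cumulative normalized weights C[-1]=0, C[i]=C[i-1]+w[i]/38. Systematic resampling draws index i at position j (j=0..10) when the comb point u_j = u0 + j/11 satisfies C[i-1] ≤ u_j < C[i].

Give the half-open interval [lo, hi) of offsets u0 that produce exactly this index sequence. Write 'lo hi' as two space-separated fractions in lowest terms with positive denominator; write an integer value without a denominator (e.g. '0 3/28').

C = [2/19, 9/38, 8/19, 8/19, 10/19, 14/19, 29/38, 16/19, 37/38, 1, 1]
j=0 picked index 0: u0 ∈ [0, 2/19)
j=1 picked index 1: u0 ∈ [3/209, 61/418)
j=2 picked index 2: u0 ∈ [23/418, 50/209)
j=3 picked index 2: u0 ∈ [-15/418, 31/209)
j=4 picked index 4: u0 ∈ [12/209, 34/209)
j=5 picked index 4: u0 ∈ [-7/209, 15/209)
j=6 picked index 5: u0 ∈ [-4/209, 40/209)
j=7 picked index 5: u0 ∈ [-23/209, 21/209)
j=8 picked index 7: u0 ∈ [15/418, 24/209)
j=9 picked index 8: u0 ∈ [5/209, 65/418)
j=10 picked index 9: u0 ∈ [27/418, 1/11)
intersection: [27/418, 15/209)

27/418 15/209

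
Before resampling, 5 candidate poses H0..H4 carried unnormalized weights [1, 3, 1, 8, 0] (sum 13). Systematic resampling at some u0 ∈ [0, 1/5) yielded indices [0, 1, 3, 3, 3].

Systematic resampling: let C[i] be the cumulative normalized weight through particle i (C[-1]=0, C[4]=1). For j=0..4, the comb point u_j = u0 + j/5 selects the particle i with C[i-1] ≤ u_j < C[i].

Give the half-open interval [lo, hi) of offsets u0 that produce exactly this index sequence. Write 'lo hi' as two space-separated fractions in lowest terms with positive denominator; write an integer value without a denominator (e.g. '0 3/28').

0 1/13

C = [1/13, 4/13, 5/13, 1, 1]
j=0 picked index 0: u0 ∈ [0, 1/13)
j=1 picked index 1: u0 ∈ [-8/65, 7/65)
j=2 picked index 3: u0 ∈ [-1/65, 3/5)
j=3 picked index 3: u0 ∈ [-14/65, 2/5)
j=4 picked index 3: u0 ∈ [-27/65, 1/5)
intersection: [0, 1/13)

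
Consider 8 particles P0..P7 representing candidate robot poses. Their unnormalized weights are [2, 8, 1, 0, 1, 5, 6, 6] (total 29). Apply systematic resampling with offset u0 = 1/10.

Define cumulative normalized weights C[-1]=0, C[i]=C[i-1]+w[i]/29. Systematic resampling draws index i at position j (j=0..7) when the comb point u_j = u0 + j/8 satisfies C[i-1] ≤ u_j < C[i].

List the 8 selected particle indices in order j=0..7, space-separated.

1 1 2 5 6 6 7 7

C = [2/29, 10/29, 11/29, 11/29, 12/29, 17/29, 23/29, 1]
j=0: u_0=1/10 ∈ [2/29, 10/29) → index 1
j=1: u_1=9/40 ∈ [2/29, 10/29) → index 1
j=2: u_2=7/20 ∈ [10/29, 11/29) → index 2
j=3: u_3=19/40 ∈ [12/29, 17/29) → index 5
j=4: u_4=3/5 ∈ [17/29, 23/29) → index 6
j=5: u_5=29/40 ∈ [17/29, 23/29) → index 6
j=6: u_6=17/20 ∈ [23/29, 1) → index 7
j=7: u_7=39/40 ∈ [23/29, 1) → index 7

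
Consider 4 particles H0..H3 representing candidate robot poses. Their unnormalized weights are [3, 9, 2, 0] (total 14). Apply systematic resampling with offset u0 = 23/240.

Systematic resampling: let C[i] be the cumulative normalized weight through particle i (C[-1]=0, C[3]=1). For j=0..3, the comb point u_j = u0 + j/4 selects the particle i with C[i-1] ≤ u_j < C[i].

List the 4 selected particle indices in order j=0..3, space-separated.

C = [3/14, 6/7, 1, 1]
j=0: u_0=23/240 ∈ [0, 3/14) → index 0
j=1: u_1=83/240 ∈ [3/14, 6/7) → index 1
j=2: u_2=143/240 ∈ [3/14, 6/7) → index 1
j=3: u_3=203/240 ∈ [3/14, 6/7) → index 1

0 1 1 1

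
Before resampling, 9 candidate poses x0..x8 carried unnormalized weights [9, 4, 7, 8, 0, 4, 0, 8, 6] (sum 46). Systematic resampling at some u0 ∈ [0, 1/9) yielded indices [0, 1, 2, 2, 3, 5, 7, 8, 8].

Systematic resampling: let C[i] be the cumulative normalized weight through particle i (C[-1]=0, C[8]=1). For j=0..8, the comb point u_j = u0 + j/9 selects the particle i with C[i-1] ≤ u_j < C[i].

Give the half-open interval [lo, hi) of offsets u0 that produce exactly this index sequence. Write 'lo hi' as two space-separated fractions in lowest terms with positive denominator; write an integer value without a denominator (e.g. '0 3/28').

C = [9/46, 13/46, 10/23, 14/23, 14/23, 16/23, 16/23, 20/23, 1]
j=0 picked index 0: u0 ∈ [0, 9/46)
j=1 picked index 1: u0 ∈ [35/414, 71/414)
j=2 picked index 2: u0 ∈ [25/414, 44/207)
j=3 picked index 2: u0 ∈ [-7/138, 7/69)
j=4 picked index 3: u0 ∈ [-2/207, 34/207)
j=5 picked index 5: u0 ∈ [11/207, 29/207)
j=6 picked index 7: u0 ∈ [2/69, 14/69)
j=7 picked index 8: u0 ∈ [19/207, 2/9)
j=8 picked index 8: u0 ∈ [-4/207, 1/9)
intersection: [19/207, 7/69)

19/207 7/69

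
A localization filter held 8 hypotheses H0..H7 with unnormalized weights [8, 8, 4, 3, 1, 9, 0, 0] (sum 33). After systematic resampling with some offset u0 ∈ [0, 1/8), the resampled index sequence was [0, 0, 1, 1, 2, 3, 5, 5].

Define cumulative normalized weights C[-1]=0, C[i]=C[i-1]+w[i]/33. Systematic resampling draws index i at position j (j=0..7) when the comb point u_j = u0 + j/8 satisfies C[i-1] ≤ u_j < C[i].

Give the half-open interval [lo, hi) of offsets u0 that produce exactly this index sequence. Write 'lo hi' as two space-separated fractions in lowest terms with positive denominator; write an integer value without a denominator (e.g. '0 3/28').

C = [8/33, 16/33, 20/33, 23/33, 8/11, 1, 1, 1]
j=0 picked index 0: u0 ∈ [0, 8/33)
j=1 picked index 0: u0 ∈ [-1/8, 31/264)
j=2 picked index 1: u0 ∈ [-1/132, 31/132)
j=3 picked index 1: u0 ∈ [-35/264, 29/264)
j=4 picked index 2: u0 ∈ [-1/66, 7/66)
j=5 picked index 3: u0 ∈ [-5/264, 19/264)
j=6 picked index 5: u0 ∈ [-1/44, 1/4)
j=7 picked index 5: u0 ∈ [-13/88, 1/8)
intersection: [0, 19/264)

0 19/264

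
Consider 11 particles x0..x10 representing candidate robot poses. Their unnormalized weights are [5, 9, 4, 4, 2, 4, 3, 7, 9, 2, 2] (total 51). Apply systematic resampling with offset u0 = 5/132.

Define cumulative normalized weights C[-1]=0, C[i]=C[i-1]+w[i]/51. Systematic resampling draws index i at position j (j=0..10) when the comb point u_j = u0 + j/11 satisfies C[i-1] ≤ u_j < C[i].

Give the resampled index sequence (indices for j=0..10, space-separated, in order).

C = [5/51, 14/51, 6/17, 22/51, 8/17, 28/51, 31/51, 38/51, 47/51, 49/51, 1]
j=0: u_0=5/132 ∈ [0, 5/51) → index 0
j=1: u_1=17/132 ∈ [5/51, 14/51) → index 1
j=2: u_2=29/132 ∈ [5/51, 14/51) → index 1
j=3: u_3=41/132 ∈ [14/51, 6/17) → index 2
j=4: u_4=53/132 ∈ [6/17, 22/51) → index 3
j=5: u_5=65/132 ∈ [8/17, 28/51) → index 5
j=6: u_6=7/12 ∈ [28/51, 31/51) → index 6
j=7: u_7=89/132 ∈ [31/51, 38/51) → index 7
j=8: u_8=101/132 ∈ [38/51, 47/51) → index 8
j=9: u_9=113/132 ∈ [38/51, 47/51) → index 8
j=10: u_10=125/132 ∈ [47/51, 49/51) → index 9

0 1 1 2 3 5 6 7 8 8 9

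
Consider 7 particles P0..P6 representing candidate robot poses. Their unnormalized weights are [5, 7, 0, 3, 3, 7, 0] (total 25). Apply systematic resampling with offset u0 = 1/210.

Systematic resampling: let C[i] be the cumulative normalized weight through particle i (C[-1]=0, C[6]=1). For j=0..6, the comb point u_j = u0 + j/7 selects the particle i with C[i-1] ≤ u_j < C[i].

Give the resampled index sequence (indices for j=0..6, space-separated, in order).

C = [1/5, 12/25, 12/25, 3/5, 18/25, 1, 1]
j=0: u_0=1/210 ∈ [0, 1/5) → index 0
j=1: u_1=31/210 ∈ [0, 1/5) → index 0
j=2: u_2=61/210 ∈ [1/5, 12/25) → index 1
j=3: u_3=13/30 ∈ [1/5, 12/25) → index 1
j=4: u_4=121/210 ∈ [12/25, 3/5) → index 3
j=5: u_5=151/210 ∈ [3/5, 18/25) → index 4
j=6: u_6=181/210 ∈ [18/25, 1) → index 5

0 0 1 1 3 4 5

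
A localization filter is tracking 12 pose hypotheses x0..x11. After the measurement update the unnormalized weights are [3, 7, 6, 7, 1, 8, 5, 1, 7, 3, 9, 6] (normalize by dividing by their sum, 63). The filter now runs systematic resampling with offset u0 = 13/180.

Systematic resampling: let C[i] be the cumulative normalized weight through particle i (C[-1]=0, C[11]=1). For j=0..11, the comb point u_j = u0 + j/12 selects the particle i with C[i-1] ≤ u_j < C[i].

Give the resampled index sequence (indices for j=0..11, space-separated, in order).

1 1 2 3 5 5 6 8 9 10 11 11

C = [1/21, 10/63, 16/63, 23/63, 8/21, 32/63, 37/63, 38/63, 5/7, 16/21, 19/21, 1]
j=0: u_0=13/180 ∈ [1/21, 10/63) → index 1
j=1: u_1=7/45 ∈ [1/21, 10/63) → index 1
j=2: u_2=43/180 ∈ [10/63, 16/63) → index 2
j=3: u_3=29/90 ∈ [16/63, 23/63) → index 3
j=4: u_4=73/180 ∈ [8/21, 32/63) → index 5
j=5: u_5=22/45 ∈ [8/21, 32/63) → index 5
j=6: u_6=103/180 ∈ [32/63, 37/63) → index 6
j=7: u_7=59/90 ∈ [38/63, 5/7) → index 8
j=8: u_8=133/180 ∈ [5/7, 16/21) → index 9
j=9: u_9=37/45 ∈ [16/21, 19/21) → index 10
j=10: u_10=163/180 ∈ [19/21, 1) → index 11
j=11: u_11=89/90 ∈ [19/21, 1) → index 11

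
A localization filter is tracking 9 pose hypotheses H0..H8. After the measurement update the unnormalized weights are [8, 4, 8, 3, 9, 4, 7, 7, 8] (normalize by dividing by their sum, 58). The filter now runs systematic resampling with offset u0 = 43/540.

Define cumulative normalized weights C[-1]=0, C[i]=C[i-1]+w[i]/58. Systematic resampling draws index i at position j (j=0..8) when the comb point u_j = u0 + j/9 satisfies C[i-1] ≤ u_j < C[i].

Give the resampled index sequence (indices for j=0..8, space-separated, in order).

0 1 2 4 4 6 7 7 8

C = [4/29, 6/29, 10/29, 23/58, 16/29, 18/29, 43/58, 25/29, 1]
j=0: u_0=43/540 ∈ [0, 4/29) → index 0
j=1: u_1=103/540 ∈ [4/29, 6/29) → index 1
j=2: u_2=163/540 ∈ [6/29, 10/29) → index 2
j=3: u_3=223/540 ∈ [23/58, 16/29) → index 4
j=4: u_4=283/540 ∈ [23/58, 16/29) → index 4
j=5: u_5=343/540 ∈ [18/29, 43/58) → index 6
j=6: u_6=403/540 ∈ [43/58, 25/29) → index 7
j=7: u_7=463/540 ∈ [43/58, 25/29) → index 7
j=8: u_8=523/540 ∈ [25/29, 1) → index 8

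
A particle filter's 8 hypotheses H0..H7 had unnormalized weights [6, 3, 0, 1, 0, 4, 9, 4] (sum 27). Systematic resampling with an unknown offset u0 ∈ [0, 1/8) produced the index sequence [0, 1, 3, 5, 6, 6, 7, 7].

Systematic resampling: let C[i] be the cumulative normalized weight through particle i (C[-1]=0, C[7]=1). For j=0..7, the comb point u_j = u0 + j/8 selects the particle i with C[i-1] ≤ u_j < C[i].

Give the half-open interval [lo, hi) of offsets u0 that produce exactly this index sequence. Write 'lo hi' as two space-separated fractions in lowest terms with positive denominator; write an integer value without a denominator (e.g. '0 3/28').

C = [2/9, 1/3, 1/3, 10/27, 10/27, 14/27, 23/27, 1]
j=0 picked index 0: u0 ∈ [0, 2/9)
j=1 picked index 1: u0 ∈ [7/72, 5/24)
j=2 picked index 3: u0 ∈ [1/12, 13/108)
j=3 picked index 5: u0 ∈ [-1/216, 31/216)
j=4 picked index 6: u0 ∈ [1/54, 19/54)
j=5 picked index 6: u0 ∈ [-23/216, 49/216)
j=6 picked index 7: u0 ∈ [11/108, 1/4)
j=7 picked index 7: u0 ∈ [-5/216, 1/8)
intersection: [11/108, 13/108)

11/108 13/108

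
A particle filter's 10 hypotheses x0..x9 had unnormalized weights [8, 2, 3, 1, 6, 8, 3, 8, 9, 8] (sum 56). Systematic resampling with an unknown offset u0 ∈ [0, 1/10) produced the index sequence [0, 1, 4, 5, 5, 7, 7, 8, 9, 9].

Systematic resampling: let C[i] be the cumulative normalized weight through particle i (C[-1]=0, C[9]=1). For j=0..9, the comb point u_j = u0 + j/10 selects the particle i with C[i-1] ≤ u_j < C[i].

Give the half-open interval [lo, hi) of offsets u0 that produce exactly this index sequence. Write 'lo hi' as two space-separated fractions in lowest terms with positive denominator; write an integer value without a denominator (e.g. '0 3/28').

2/35 11/140

C = [1/7, 5/28, 13/56, 1/4, 5/14, 1/2, 31/56, 39/56, 6/7, 1]
j=0 picked index 0: u0 ∈ [0, 1/7)
j=1 picked index 1: u0 ∈ [3/70, 11/140)
j=2 picked index 4: u0 ∈ [1/20, 11/70)
j=3 picked index 5: u0 ∈ [2/35, 1/5)
j=4 picked index 5: u0 ∈ [-3/70, 1/10)
j=5 picked index 7: u0 ∈ [3/56, 11/56)
j=6 picked index 7: u0 ∈ [-13/280, 27/280)
j=7 picked index 8: u0 ∈ [-1/280, 11/70)
j=8 picked index 9: u0 ∈ [2/35, 1/5)
j=9 picked index 9: u0 ∈ [-3/70, 1/10)
intersection: [2/35, 11/140)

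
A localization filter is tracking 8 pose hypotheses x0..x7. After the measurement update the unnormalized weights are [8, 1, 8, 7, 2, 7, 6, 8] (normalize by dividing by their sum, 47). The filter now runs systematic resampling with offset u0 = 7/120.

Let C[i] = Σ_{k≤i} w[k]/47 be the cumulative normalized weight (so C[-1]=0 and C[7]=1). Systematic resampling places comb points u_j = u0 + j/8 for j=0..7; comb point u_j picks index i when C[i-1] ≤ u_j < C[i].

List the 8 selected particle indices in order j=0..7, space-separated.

C = [8/47, 9/47, 17/47, 24/47, 26/47, 33/47, 39/47, 1]
j=0: u_0=7/120 ∈ [0, 8/47) → index 0
j=1: u_1=11/60 ∈ [8/47, 9/47) → index 1
j=2: u_2=37/120 ∈ [9/47, 17/47) → index 2
j=3: u_3=13/30 ∈ [17/47, 24/47) → index 3
j=4: u_4=67/120 ∈ [26/47, 33/47) → index 5
j=5: u_5=41/60 ∈ [26/47, 33/47) → index 5
j=6: u_6=97/120 ∈ [33/47, 39/47) → index 6
j=7: u_7=14/15 ∈ [39/47, 1) → index 7

0 1 2 3 5 5 6 7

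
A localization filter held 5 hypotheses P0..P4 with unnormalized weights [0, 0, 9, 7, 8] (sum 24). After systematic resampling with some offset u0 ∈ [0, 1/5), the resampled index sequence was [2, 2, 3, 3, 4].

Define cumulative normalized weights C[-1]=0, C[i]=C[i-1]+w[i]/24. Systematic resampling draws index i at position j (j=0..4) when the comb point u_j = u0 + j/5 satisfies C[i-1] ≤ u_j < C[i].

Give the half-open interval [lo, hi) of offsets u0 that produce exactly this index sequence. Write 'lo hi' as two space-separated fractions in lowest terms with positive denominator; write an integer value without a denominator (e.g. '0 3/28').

C = [0, 0, 3/8, 2/3, 1]
j=0 picked index 2: u0 ∈ [0, 3/8)
j=1 picked index 2: u0 ∈ [-1/5, 7/40)
j=2 picked index 3: u0 ∈ [-1/40, 4/15)
j=3 picked index 3: u0 ∈ [-9/40, 1/15)
j=4 picked index 4: u0 ∈ [-2/15, 1/5)
intersection: [0, 1/15)

0 1/15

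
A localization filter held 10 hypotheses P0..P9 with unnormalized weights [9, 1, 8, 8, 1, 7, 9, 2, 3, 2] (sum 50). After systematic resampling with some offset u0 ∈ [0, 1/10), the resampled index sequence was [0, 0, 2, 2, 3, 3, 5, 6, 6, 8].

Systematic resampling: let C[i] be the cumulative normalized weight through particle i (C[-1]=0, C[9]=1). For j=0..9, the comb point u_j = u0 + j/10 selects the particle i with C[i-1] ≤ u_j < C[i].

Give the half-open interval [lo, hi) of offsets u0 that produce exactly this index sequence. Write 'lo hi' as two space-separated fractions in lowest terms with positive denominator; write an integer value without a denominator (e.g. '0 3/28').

C = [9/50, 1/5, 9/25, 13/25, 27/50, 17/25, 43/50, 9/10, 24/25, 1]
j=0 picked index 0: u0 ∈ [0, 9/50)
j=1 picked index 0: u0 ∈ [-1/10, 2/25)
j=2 picked index 2: u0 ∈ [0, 4/25)
j=3 picked index 2: u0 ∈ [-1/10, 3/50)
j=4 picked index 3: u0 ∈ [-1/25, 3/25)
j=5 picked index 3: u0 ∈ [-7/50, 1/50)
j=6 picked index 5: u0 ∈ [-3/50, 2/25)
j=7 picked index 6: u0 ∈ [-1/50, 4/25)
j=8 picked index 6: u0 ∈ [-3/25, 3/50)
j=9 picked index 8: u0 ∈ [0, 3/50)
intersection: [0, 1/50)

0 1/50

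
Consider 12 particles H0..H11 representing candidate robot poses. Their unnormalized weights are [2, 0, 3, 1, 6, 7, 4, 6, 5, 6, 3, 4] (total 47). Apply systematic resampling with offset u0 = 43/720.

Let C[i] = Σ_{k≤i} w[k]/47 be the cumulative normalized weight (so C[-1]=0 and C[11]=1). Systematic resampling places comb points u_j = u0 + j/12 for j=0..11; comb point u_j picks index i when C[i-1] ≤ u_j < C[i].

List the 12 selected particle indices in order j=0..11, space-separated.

2 4 4 5 5 6 7 8 9 9 10 11

C = [2/47, 2/47, 5/47, 6/47, 12/47, 19/47, 23/47, 29/47, 34/47, 40/47, 43/47, 1]
j=0: u_0=43/720 ∈ [2/47, 5/47) → index 2
j=1: u_1=103/720 ∈ [6/47, 12/47) → index 4
j=2: u_2=163/720 ∈ [6/47, 12/47) → index 4
j=3: u_3=223/720 ∈ [12/47, 19/47) → index 5
j=4: u_4=283/720 ∈ [12/47, 19/47) → index 5
j=5: u_5=343/720 ∈ [19/47, 23/47) → index 6
j=6: u_6=403/720 ∈ [23/47, 29/47) → index 7
j=7: u_7=463/720 ∈ [29/47, 34/47) → index 8
j=8: u_8=523/720 ∈ [34/47, 40/47) → index 9
j=9: u_9=583/720 ∈ [34/47, 40/47) → index 9
j=10: u_10=643/720 ∈ [40/47, 43/47) → index 10
j=11: u_11=703/720 ∈ [43/47, 1) → index 11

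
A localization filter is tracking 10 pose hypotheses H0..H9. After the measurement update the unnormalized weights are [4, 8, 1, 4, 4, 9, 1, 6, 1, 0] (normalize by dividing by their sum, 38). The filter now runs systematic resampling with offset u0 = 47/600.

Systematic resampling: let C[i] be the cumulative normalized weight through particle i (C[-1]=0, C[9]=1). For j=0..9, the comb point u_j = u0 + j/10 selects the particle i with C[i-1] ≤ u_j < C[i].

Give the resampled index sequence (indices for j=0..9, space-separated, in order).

C = [2/19, 6/19, 13/38, 17/38, 21/38, 15/19, 31/38, 37/38, 1, 1]
j=0: u_0=47/600 ∈ [0, 2/19) → index 0
j=1: u_1=107/600 ∈ [2/19, 6/19) → index 1
j=2: u_2=167/600 ∈ [2/19, 6/19) → index 1
j=3: u_3=227/600 ∈ [13/38, 17/38) → index 3
j=4: u_4=287/600 ∈ [17/38, 21/38) → index 4
j=5: u_5=347/600 ∈ [21/38, 15/19) → index 5
j=6: u_6=407/600 ∈ [21/38, 15/19) → index 5
j=7: u_7=467/600 ∈ [21/38, 15/19) → index 5
j=8: u_8=527/600 ∈ [31/38, 37/38) → index 7
j=9: u_9=587/600 ∈ [37/38, 1) → index 8

0 1 1 3 4 5 5 5 7 8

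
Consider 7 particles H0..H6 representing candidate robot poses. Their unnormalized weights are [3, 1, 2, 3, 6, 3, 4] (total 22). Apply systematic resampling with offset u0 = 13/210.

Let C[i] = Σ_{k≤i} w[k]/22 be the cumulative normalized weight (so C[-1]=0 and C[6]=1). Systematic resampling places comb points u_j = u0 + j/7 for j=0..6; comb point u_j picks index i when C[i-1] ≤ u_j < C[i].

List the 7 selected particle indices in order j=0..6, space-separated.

C = [3/22, 2/11, 3/11, 9/22, 15/22, 9/11, 1]
j=0: u_0=13/210 ∈ [0, 3/22) → index 0
j=1: u_1=43/210 ∈ [2/11, 3/11) → index 2
j=2: u_2=73/210 ∈ [3/11, 9/22) → index 3
j=3: u_3=103/210 ∈ [9/22, 15/22) → index 4
j=4: u_4=19/30 ∈ [9/22, 15/22) → index 4
j=5: u_5=163/210 ∈ [15/22, 9/11) → index 5
j=6: u_6=193/210 ∈ [9/11, 1) → index 6

0 2 3 4 4 5 6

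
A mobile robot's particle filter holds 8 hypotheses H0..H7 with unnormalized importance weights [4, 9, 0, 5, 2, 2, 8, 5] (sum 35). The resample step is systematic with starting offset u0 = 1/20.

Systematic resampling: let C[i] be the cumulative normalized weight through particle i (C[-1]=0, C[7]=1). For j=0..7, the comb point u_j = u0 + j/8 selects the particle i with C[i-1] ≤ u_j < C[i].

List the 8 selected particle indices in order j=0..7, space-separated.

C = [4/35, 13/35, 13/35, 18/35, 4/7, 22/35, 6/7, 1]
j=0: u_0=1/20 ∈ [0, 4/35) → index 0
j=1: u_1=7/40 ∈ [4/35, 13/35) → index 1
j=2: u_2=3/10 ∈ [4/35, 13/35) → index 1
j=3: u_3=17/40 ∈ [13/35, 18/35) → index 3
j=4: u_4=11/20 ∈ [18/35, 4/7) → index 4
j=5: u_5=27/40 ∈ [22/35, 6/7) → index 6
j=6: u_6=4/5 ∈ [22/35, 6/7) → index 6
j=7: u_7=37/40 ∈ [6/7, 1) → index 7

0 1 1 3 4 6 6 7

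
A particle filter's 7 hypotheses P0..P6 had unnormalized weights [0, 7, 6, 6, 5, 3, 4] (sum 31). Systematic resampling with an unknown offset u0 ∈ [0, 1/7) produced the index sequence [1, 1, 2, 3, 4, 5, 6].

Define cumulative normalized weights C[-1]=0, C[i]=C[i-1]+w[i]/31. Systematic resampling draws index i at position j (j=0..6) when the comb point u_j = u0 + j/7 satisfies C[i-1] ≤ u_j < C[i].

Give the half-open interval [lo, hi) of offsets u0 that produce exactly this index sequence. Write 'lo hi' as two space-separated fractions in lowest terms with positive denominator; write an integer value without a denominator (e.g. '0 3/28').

C = [0, 7/31, 13/31, 19/31, 24/31, 27/31, 1]
j=0 picked index 1: u0 ∈ [0, 7/31)
j=1 picked index 1: u0 ∈ [-1/7, 18/217)
j=2 picked index 2: u0 ∈ [-13/217, 29/217)
j=3 picked index 3: u0 ∈ [-2/217, 40/217)
j=4 picked index 4: u0 ∈ [9/217, 44/217)
j=5 picked index 5: u0 ∈ [13/217, 34/217)
j=6 picked index 6: u0 ∈ [3/217, 1/7)
intersection: [13/217, 18/217)

13/217 18/217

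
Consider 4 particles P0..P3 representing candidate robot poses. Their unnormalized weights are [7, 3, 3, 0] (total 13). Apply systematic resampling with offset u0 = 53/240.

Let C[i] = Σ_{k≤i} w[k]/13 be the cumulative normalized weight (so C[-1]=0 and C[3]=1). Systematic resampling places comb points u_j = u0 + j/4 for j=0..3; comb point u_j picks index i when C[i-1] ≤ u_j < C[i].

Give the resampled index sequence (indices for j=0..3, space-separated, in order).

0 0 1 2

C = [7/13, 10/13, 1, 1]
j=0: u_0=53/240 ∈ [0, 7/13) → index 0
j=1: u_1=113/240 ∈ [0, 7/13) → index 0
j=2: u_2=173/240 ∈ [7/13, 10/13) → index 1
j=3: u_3=233/240 ∈ [10/13, 1) → index 2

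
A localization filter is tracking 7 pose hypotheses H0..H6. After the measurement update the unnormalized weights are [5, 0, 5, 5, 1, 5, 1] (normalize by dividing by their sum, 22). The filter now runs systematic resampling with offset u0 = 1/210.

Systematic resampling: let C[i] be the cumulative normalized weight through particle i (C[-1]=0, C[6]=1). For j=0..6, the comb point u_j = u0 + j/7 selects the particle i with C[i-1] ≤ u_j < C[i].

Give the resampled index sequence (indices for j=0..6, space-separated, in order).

0 0 2 2 3 4 5

C = [5/22, 5/22, 5/11, 15/22, 8/11, 21/22, 1]
j=0: u_0=1/210 ∈ [0, 5/22) → index 0
j=1: u_1=31/210 ∈ [0, 5/22) → index 0
j=2: u_2=61/210 ∈ [5/22, 5/11) → index 2
j=3: u_3=13/30 ∈ [5/22, 5/11) → index 2
j=4: u_4=121/210 ∈ [5/11, 15/22) → index 3
j=5: u_5=151/210 ∈ [15/22, 8/11) → index 4
j=6: u_6=181/210 ∈ [8/11, 21/22) → index 5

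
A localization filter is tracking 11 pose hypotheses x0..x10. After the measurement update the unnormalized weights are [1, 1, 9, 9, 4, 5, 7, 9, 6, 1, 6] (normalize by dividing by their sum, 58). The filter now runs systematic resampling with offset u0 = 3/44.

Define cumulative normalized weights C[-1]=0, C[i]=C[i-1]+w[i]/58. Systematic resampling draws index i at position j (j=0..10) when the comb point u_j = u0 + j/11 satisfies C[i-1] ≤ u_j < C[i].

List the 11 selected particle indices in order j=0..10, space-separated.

2 2 3 3 5 6 6 7 8 9 10

C = [1/58, 1/29, 11/58, 10/29, 12/29, 1/2, 18/29, 45/58, 51/58, 26/29, 1]
j=0: u_0=3/44 ∈ [1/29, 11/58) → index 2
j=1: u_1=7/44 ∈ [1/29, 11/58) → index 2
j=2: u_2=1/4 ∈ [11/58, 10/29) → index 3
j=3: u_3=15/44 ∈ [11/58, 10/29) → index 3
j=4: u_4=19/44 ∈ [12/29, 1/2) → index 5
j=5: u_5=23/44 ∈ [1/2, 18/29) → index 6
j=6: u_6=27/44 ∈ [1/2, 18/29) → index 6
j=7: u_7=31/44 ∈ [18/29, 45/58) → index 7
j=8: u_8=35/44 ∈ [45/58, 51/58) → index 8
j=9: u_9=39/44 ∈ [51/58, 26/29) → index 9
j=10: u_10=43/44 ∈ [26/29, 1) → index 10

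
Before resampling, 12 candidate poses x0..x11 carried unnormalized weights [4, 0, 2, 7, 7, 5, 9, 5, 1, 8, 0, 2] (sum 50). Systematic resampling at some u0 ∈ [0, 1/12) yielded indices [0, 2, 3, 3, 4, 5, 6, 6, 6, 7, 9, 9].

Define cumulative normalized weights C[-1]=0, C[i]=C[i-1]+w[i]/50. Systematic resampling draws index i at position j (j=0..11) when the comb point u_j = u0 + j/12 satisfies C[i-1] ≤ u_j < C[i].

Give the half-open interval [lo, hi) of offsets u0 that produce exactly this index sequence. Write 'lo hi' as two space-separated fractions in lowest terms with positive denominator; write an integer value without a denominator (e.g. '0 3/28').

C = [2/25, 2/25, 3/25, 13/50, 2/5, 1/2, 17/25, 39/50, 4/5, 24/25, 24/25, 1]
j=0 picked index 0: u0 ∈ [0, 2/25)
j=1 picked index 2: u0 ∈ [-1/300, 11/300)
j=2 picked index 3: u0 ∈ [-7/150, 7/75)
j=3 picked index 3: u0 ∈ [-13/100, 1/100)
j=4 picked index 4: u0 ∈ [-11/150, 1/15)
j=5 picked index 5: u0 ∈ [-1/60, 1/12)
j=6 picked index 6: u0 ∈ [0, 9/50)
j=7 picked index 6: u0 ∈ [-1/12, 29/300)
j=8 picked index 6: u0 ∈ [-1/6, 1/75)
j=9 picked index 7: u0 ∈ [-7/100, 3/100)
j=10 picked index 9: u0 ∈ [-1/30, 19/150)
j=11 picked index 9: u0 ∈ [-7/60, 13/300)
intersection: [0, 1/100)

0 1/100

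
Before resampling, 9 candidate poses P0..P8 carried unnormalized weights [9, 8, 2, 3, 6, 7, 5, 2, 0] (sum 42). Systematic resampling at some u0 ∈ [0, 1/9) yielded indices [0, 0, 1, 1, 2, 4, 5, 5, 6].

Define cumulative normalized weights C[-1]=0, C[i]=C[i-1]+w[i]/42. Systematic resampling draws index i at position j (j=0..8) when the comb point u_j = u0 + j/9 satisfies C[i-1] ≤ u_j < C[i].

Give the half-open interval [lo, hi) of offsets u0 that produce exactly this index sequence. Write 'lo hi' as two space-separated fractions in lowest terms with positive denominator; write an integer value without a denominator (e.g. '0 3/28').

0 1/126

C = [3/14, 17/42, 19/42, 11/21, 2/3, 5/6, 20/21, 1, 1]
j=0 picked index 0: u0 ∈ [0, 3/14)
j=1 picked index 0: u0 ∈ [-1/9, 13/126)
j=2 picked index 1: u0 ∈ [-1/126, 23/126)
j=3 picked index 1: u0 ∈ [-5/42, 1/14)
j=4 picked index 2: u0 ∈ [-5/126, 1/126)
j=5 picked index 4: u0 ∈ [-2/63, 1/9)
j=6 picked index 5: u0 ∈ [0, 1/6)
j=7 picked index 5: u0 ∈ [-1/9, 1/18)
j=8 picked index 6: u0 ∈ [-1/18, 4/63)
intersection: [0, 1/126)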